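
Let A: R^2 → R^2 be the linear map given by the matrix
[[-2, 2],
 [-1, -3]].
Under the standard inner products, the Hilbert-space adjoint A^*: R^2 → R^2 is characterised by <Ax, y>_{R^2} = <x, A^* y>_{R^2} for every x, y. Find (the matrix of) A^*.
A^* = A^T =
[[-2, -1],
 [2, -3]]

For real matrices with standard dot products, the defining identity <Ax, y> = <x, A^* y> gives (Ax)^T y = x^T (A^*) y, i.e. x^T A^T y = x^T (A^*) y. Since this holds for all x, y, we must have A^* = A^T. Therefore
A^* =
[[-2, -1],
 [2, -3]].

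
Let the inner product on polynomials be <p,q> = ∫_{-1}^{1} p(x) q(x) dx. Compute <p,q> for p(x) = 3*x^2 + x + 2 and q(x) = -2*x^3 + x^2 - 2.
<p,q> = -154/15

Expand the product: p(x)·q(x) = -6*x^5 + x^4 - 3*x^3 - 4*x^2 - 2*x - 4.
∫_{-1}^{1} of each monomial x^k gives [2/(k+1) if k even, 0 if k odd]. Integrating term-by-term (or equivalently evaluating the antiderivative F(x) = -x^6 + x^5/5 - 3*x^4/4 - 4*x^3/3 - x^2 - 4*x at the endpoints):
  F(1) − F(−1) = -473/60 − (143/60) = -154/15.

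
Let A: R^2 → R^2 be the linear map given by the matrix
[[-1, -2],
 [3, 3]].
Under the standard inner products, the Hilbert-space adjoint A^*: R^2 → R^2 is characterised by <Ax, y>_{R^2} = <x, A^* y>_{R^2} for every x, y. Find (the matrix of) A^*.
A^* = A^T =
[[-1, 3],
 [-2, 3]]

For real matrices with standard dot products, the defining identity <Ax, y> = <x, A^* y> gives (Ax)^T y = x^T (A^*) y, i.e. x^T A^T y = x^T (A^*) y. Since this holds for all x, y, we must have A^* = A^T. Therefore
A^* =
[[-1, 3],
 [-2, 3]].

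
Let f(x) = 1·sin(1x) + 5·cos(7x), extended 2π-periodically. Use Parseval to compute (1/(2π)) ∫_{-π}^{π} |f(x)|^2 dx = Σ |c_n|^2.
Σ |c_n|^2 = 13

Expand |f|^2 and use orthogonality of {sin(nx), cos(mx)} on [-π, π]:
  ∫_{-π}^{π} sin(nx)^2 dx = π, ∫ cos(mx)^2 dx = π, and cross terms integrate to 0.
So ∫_{-π}^{π} f(x)^2 dx = 1^2 · π + 5^2 · π = (1 + 25)π.
Divide by 2π: (1 + 25)/2 = 13.
By Parseval, this equals Σ |c_n|^2.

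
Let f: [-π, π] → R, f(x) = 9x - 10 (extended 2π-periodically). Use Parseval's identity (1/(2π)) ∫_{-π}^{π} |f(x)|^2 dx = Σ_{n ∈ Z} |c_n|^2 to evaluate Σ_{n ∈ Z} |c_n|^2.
Σ |c_n|^2 = 27π^2 + 100

Expand and integrate term by term over [-π, π]:
  ∫ (9x)^2 dx = 81·(2π^3/3); ∫ 2·9·(-10)·x dx = 0 (odd integrand); ∫ (-10)^2 dx = 100·2π.
So (1/(2π)) ∫_{-π}^{π} (9x - 10)^2 dx = 81π^2/3 + 100 = 27π^2 + 100.
Parseval ⇒ Σ |c_n|^2 = 27π^2 + 100.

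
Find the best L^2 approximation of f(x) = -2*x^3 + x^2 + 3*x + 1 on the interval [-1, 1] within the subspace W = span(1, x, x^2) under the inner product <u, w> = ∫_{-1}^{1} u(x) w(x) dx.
g(x) = x^2 + 9*x/5 + 1

The best approximation g ∈ W is the orthogonal projection of f onto W. Writing g = a_0 + a_1 x + a_2 x^2, the coefficients solve the normal equations G · a = b where
  G_{ij} = <φ_i, φ_j> and b_i = <f, φ_i>, with φ_0 = 1, φ_1 = x, φ_2 = x^2.
G =
  [2, 0, 2/3]
  [0, 2/3, 0]
  [2/3, 0, 2/5],
b = (8/3, 6/5, 16/15).
Solving gives a_0 = 1, a_1 = 9/5, a_2 = 1, so
  g(x) = x^2 + 9*x/5 + 1.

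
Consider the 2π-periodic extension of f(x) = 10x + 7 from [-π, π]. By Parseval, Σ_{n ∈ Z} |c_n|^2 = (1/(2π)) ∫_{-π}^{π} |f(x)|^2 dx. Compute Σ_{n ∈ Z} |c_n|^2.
Σ |c_n|^2 = 100π^2/3 + 49

Expand and integrate term by term over [-π, π]:
  ∫ (10x)^2 dx = 100·(2π^3/3); ∫ 2·10·(7)·x dx = 0 (odd integrand); ∫ 7^2 dx = 49·2π.
So (1/(2π)) ∫_{-π}^{π} (10x + 7)^2 dx = 100π^2/3 + 49 = 100π^2/3 + 49.
Parseval ⇒ Σ |c_n|^2 = 100π^2/3 + 49.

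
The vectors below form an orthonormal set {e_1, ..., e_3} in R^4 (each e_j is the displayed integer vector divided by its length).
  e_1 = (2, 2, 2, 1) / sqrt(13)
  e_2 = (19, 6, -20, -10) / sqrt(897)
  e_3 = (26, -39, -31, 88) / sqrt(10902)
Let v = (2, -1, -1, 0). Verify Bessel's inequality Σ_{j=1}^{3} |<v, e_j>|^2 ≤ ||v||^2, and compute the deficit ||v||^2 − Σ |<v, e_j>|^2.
Σ |<v, e_j>|^2 = 346/79; ||v||^2 = 6; deficit = 128/79

Write each e_j = u_j / sqrt(<u_j, u_j>) where u_j is the displayed integer vector. Then <v, e_j> = <v, u_j> / sqrt(<u_j, u_j>), so |<v, e_j>|^2 = <v, u_j>^2 / <u_j, u_j>.
Coefficients: <v, e_1> = 0/sqrt(13), <v, e_2> = 52/sqrt(897), <v, e_3> = 122/sqrt(10902).
Square and sum: Σ |<v, e_j>|^2 = 346/79.
Compute ||v||^2 = v·v = 6.
Deficit = 6 − 346/79 = 128/79 ≥ 0, confirming Bessel's inequality. (The deficit equals ||v − Σ <v,e_j> e_j||^2, the squared distance from v to span{e_j}.)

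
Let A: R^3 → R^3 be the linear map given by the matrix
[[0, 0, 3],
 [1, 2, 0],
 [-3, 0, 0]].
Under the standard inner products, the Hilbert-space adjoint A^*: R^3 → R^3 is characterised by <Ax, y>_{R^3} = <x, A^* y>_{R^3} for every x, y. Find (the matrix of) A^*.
A^* = A^T =
[[0, 1, -3],
 [0, 2, 0],
 [3, 0, 0]]

For real matrices with standard dot products, the defining identity <Ax, y> = <x, A^* y> gives (Ax)^T y = x^T (A^*) y, i.e. x^T A^T y = x^T (A^*) y. Since this holds for all x, y, we must have A^* = A^T. Therefore
A^* =
[[0, 1, -3],
 [0, 2, 0],
 [3, 0, 0]].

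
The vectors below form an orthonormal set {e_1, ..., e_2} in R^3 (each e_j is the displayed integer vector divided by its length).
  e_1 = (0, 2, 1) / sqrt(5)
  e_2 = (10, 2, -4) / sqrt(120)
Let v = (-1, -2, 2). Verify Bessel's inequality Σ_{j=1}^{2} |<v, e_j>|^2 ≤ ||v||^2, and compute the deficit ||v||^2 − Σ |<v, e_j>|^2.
Σ |<v, e_j>|^2 = 29/6; ||v||^2 = 9; deficit = 25/6

Write each e_j = u_j / sqrt(<u_j, u_j>) where u_j is the displayed integer vector. Then <v, e_j> = <v, u_j> / sqrt(<u_j, u_j>), so |<v, e_j>|^2 = <v, u_j>^2 / <u_j, u_j>.
Coefficients: <v, e_1> = -2/sqrt(5), <v, e_2> = -22/sqrt(120).
Square and sum: Σ |<v, e_j>|^2 = 29/6.
Compute ||v||^2 = v·v = 9.
Deficit = 9 − 29/6 = 25/6 ≥ 0, confirming Bessel's inequality. (The deficit equals ||v − Σ <v,e_j> e_j||^2, the squared distance from v to span{e_j}.)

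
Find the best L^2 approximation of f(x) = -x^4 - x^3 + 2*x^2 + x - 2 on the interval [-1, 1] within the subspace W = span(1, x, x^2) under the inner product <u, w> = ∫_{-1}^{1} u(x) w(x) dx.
g(x) = 8*x^2/7 + 2*x/5 - 67/35

The best approximation g ∈ W is the orthogonal projection of f onto W. Writing g = a_0 + a_1 x + a_2 x^2, the coefficients solve the normal equations G · a = b where
  G_{ij} = <φ_i, φ_j> and b_i = <f, φ_i>, with φ_0 = 1, φ_1 = x, φ_2 = x^2.
G =
  [2, 0, 2/3]
  [0, 2/3, 0]
  [2/3, 0, 2/5],
b = (-46/15, 4/15, -86/105).
Solving gives a_0 = -67/35, a_1 = 2/5, a_2 = 8/7, so
  g(x) = 8*x^2/7 + 2*x/5 - 67/35.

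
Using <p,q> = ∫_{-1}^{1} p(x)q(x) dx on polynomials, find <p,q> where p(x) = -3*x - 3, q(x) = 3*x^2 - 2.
<p,q> = 6

Expand the product: p(x)·q(x) = -9*x^3 - 9*x^2 + 6*x + 6.
∫_{-1}^{1} of each monomial x^k gives [2/(k+1) if k even, 0 if k odd]. Integrating term-by-term (or equivalently evaluating the antiderivative F(x) = -9*x^4/4 - 3*x^3 + 3*x^2 + 6*x at the endpoints):
  F(1) − F(−1) = 15/4 − (-9/4) = 6.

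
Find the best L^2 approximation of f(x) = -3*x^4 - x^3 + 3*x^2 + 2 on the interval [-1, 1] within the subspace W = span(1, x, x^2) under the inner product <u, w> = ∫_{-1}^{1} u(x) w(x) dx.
g(x) = 3*x^2/7 - 3*x/5 + 79/35

The best approximation g ∈ W is the orthogonal projection of f onto W. Writing g = a_0 + a_1 x + a_2 x^2, the coefficients solve the normal equations G · a = b where
  G_{ij} = <φ_i, φ_j> and b_i = <f, φ_i>, with φ_0 = 1, φ_1 = x, φ_2 = x^2.
G =
  [2, 0, 2/3]
  [0, 2/3, 0]
  [2/3, 0, 2/5],
b = (24/5, -2/5, 176/105).
Solving gives a_0 = 79/35, a_1 = -3/5, a_2 = 3/7, so
  g(x) = 3*x^2/7 - 3*x/5 + 79/35.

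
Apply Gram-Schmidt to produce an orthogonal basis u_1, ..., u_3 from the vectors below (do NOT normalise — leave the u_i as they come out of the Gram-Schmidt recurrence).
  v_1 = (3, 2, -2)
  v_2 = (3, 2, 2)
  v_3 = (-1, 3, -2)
Orthogonal basis:
  u_1 = (3, 2, -2)
  u_2 = (24/17, 16/17, 52/17)
  u_3 = (-22/13, 33/13, 0)

Apply the Gram-Schmidt recurrence
  u_1 = v_1
  u_i = v_i − Σ_{j<i} ((v_i · u_j) / (u_j · u_j)) · u_j.

Step by step this gives:
  u_1 = (3, 2, -2)
  u_2 = (24/17, 16/17, 52/17)
  u_3 = (-22/13, 33/13, 0)

Orthogonality check:
  u_2 · u_1 = 0 (should be 0)
  u_3 · u_1 = 0 (should be 0)
  u_3 · u_2 = 0 (should be 0)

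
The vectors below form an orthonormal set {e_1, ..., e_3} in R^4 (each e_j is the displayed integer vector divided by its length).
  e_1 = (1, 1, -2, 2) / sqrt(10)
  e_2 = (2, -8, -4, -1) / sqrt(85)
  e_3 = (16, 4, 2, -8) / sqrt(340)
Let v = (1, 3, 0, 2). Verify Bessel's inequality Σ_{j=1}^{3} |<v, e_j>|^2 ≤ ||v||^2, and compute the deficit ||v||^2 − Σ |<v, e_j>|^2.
Σ |<v, e_j>|^2 = 68/5; ||v||^2 = 14; deficit = 2/5

Write each e_j = u_j / sqrt(<u_j, u_j>) where u_j is the displayed integer vector. Then <v, e_j> = <v, u_j> / sqrt(<u_j, u_j>), so |<v, e_j>|^2 = <v, u_j>^2 / <u_j, u_j>.
Coefficients: <v, e_1> = 8/sqrt(10), <v, e_2> = -24/sqrt(85), <v, e_3> = 12/sqrt(340).
Square and sum: Σ |<v, e_j>|^2 = 68/5.
Compute ||v||^2 = v·v = 14.
Deficit = 14 − 68/5 = 2/5 ≥ 0, confirming Bessel's inequality. (The deficit equals ||v − Σ <v,e_j> e_j||^2, the squared distance from v to span{e_j}.)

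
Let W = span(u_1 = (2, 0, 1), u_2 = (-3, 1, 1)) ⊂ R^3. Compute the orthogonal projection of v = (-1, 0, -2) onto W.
proj_W(v) = (-11/10, -1/2, -9/5)

Set up U = [u_1 | ... | u_2] ∈ R^(3×2). The projector onto W = col(U) is P = U (U^T U)^(-1) U^T.
Compute U^T U =
  [5, -5]
  [-5, 11],
and U^T v = (-4, 1).
Solve U^T U · c = U^T v for the coefficients: c = (-13/10, -1/2). The projection is proj_W(v) = U c.
Check: (v - proj_W(v)) · u_1 = 0  (should be 0).
Check: (v - proj_W(v)) · u_2 = 0  (should be 0).
Result: proj_W(v) = (-11/10, -1/2, -9/5).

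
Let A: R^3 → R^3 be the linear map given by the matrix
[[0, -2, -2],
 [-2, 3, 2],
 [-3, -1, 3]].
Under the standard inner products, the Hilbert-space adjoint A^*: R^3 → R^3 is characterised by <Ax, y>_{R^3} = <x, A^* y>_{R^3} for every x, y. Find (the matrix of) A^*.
A^* = A^T =
[[0, -2, -3],
 [-2, 3, -1],
 [-2, 2, 3]]

For real matrices with standard dot products, the defining identity <Ax, y> = <x, A^* y> gives (Ax)^T y = x^T (A^*) y, i.e. x^T A^T y = x^T (A^*) y. Since this holds for all x, y, we must have A^* = A^T. Therefore
A^* =
[[0, -2, -3],
 [-2, 3, -1],
 [-2, 2, 3]].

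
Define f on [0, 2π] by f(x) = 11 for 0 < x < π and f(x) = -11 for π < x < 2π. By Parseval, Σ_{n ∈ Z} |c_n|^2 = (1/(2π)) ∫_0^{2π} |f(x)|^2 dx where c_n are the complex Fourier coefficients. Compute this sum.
Σ |c_n|^2 = 121

Parseval equates the L^2 energy of f (normalised by 1/(2π)) with the ℓ^2 sum of its Fourier coefficients: (1/(2π)) ∫_0^{2π} |f|^2 = Σ |c_n|^2.
Compute the left side: (1/(2π)) [∫_0^π 11^2 dx + ∫_π^{2π} (-11)^2 dx] = (1/(2π)) · (121π + 121π) = (121 + 121)/2 = 121.
So Σ_{n ∈ Z} |c_n|^2 = 121.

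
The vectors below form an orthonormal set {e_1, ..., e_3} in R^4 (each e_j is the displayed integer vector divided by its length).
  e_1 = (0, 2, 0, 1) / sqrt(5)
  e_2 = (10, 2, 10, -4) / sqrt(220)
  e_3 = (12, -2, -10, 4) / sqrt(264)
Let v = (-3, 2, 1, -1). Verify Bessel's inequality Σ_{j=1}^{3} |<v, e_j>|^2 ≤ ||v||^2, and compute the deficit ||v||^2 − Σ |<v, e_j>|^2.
Σ |<v, e_j>|^2 = 27/2; ||v||^2 = 15; deficit = 3/2

Write each e_j = u_j / sqrt(<u_j, u_j>) where u_j is the displayed integer vector. Then <v, e_j> = <v, u_j> / sqrt(<u_j, u_j>), so |<v, e_j>|^2 = <v, u_j>^2 / <u_j, u_j>.
Coefficients: <v, e_1> = 3/sqrt(5), <v, e_2> = -12/sqrt(220), <v, e_3> = -54/sqrt(264).
Square and sum: Σ |<v, e_j>|^2 = 27/2.
Compute ||v||^2 = v·v = 15.
Deficit = 15 − 27/2 = 3/2 ≥ 0, confirming Bessel's inequality. (The deficit equals ||v − Σ <v,e_j> e_j||^2, the squared distance from v to span{e_j}.)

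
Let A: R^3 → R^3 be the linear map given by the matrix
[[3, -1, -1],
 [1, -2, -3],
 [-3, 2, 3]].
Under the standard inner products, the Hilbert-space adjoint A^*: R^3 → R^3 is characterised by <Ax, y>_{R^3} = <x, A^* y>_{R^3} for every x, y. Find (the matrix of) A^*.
A^* = A^T =
[[3, 1, -3],
 [-1, -2, 2],
 [-1, -3, 3]]

For real matrices with standard dot products, the defining identity <Ax, y> = <x, A^* y> gives (Ax)^T y = x^T (A^*) y, i.e. x^T A^T y = x^T (A^*) y. Since this holds for all x, y, we must have A^* = A^T. Therefore
A^* =
[[3, 1, -3],
 [-1, -2, 2],
 [-1, -3, 3]].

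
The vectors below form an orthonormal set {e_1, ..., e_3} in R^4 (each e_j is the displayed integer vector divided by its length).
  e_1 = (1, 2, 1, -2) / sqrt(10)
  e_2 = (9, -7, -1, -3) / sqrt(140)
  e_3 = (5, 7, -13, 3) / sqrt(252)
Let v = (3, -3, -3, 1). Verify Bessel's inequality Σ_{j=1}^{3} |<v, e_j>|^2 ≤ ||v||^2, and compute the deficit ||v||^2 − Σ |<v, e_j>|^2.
Σ |<v, e_j>|^2 = 28; ||v||^2 = 28; deficit = 0

Write each e_j = u_j / sqrt(<u_j, u_j>) where u_j is the displayed integer vector. Then <v, e_j> = <v, u_j> / sqrt(<u_j, u_j>), so |<v, e_j>|^2 = <v, u_j>^2 / <u_j, u_j>.
Coefficients: <v, e_1> = -8/sqrt(10), <v, e_2> = 48/sqrt(140), <v, e_3> = 36/sqrt(252).
Square and sum: Σ |<v, e_j>|^2 = 28.
Compute ||v||^2 = v·v = 28.
Deficit = 28 − 28 = 0 ≥ 0, confirming Bessel's inequality. (The deficit equals ||v − Σ <v,e_j> e_j||^2, the squared distance from v to span{e_j}.)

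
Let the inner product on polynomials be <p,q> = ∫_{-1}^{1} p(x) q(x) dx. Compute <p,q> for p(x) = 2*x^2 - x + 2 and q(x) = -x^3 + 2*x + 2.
<p,q> = 146/15

Expand the product: p(x)·q(x) = -2*x^5 + x^4 + 2*x^3 + 2*x^2 + 2*x + 4.
∫_{-1}^{1} of each monomial x^k gives [2/(k+1) if k even, 0 if k odd]. Integrating term-by-term (or equivalently evaluating the antiderivative F(x) = -x^6/3 + x^5/5 + x^4/2 + 2*x^3/3 + x^2 + 4*x at the endpoints):
  F(1) − F(−1) = 181/30 − (-37/10) = 146/15.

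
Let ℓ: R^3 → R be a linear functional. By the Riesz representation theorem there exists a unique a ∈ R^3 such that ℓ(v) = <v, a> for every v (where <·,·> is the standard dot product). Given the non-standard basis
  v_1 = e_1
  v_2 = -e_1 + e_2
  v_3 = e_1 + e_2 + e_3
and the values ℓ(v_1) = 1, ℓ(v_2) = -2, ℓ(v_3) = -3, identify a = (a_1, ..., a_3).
a = (1, -1, -3)

Write a = (a_1, ..., a_3) in the standard basis. For each basis vector v_i, ℓ(v_i) = <v_i, a> is a linear equation in the a_j's. Collect the n equations into a matrix system V a = ℓ, where row i of V is v_i (expressed in the standard basis). Since V is invertible (lower-triangular with 1s on the diagonal, up to permutation), solve by back-substitution:
  V =
[[1, 0, 0],
 [-1, 1, 0],
 [1, 1, 1]]
  V a = (1, -2, -3)
Solving gives a = (1, -1, -3).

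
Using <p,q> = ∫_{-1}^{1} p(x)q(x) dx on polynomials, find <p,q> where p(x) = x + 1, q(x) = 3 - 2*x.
<p,q> = 14/3

Expand the product: p(x)·q(x) = -2*x^2 + x + 3.
∫_{-1}^{1} of each monomial x^k gives [2/(k+1) if k even, 0 if k odd]. Integrating term-by-term (or equivalently evaluating the antiderivative F(x) = -2*x^3/3 + x^2/2 + 3*x at the endpoints):
  F(1) − F(−1) = 17/6 − (-11/6) = 14/3.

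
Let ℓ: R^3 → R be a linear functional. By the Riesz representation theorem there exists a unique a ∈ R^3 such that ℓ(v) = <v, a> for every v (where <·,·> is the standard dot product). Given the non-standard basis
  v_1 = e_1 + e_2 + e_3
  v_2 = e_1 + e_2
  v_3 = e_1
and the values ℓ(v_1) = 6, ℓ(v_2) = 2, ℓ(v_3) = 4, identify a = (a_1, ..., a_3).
a = (4, -2, 4)

Write a = (a_1, ..., a_3) in the standard basis. For each basis vector v_i, ℓ(v_i) = <v_i, a> is a linear equation in the a_j's. Collect the n equations into a matrix system V a = ℓ, where row i of V is v_i (expressed in the standard basis). Since V is invertible (lower-triangular with 1s on the diagonal, up to permutation), solve by back-substitution:
  V =
[[1, 1, 1],
 [1, 1, 0],
 [1, 0, 0]]
  V a = (6, 2, 4)
Solving gives a = (4, -2, 4).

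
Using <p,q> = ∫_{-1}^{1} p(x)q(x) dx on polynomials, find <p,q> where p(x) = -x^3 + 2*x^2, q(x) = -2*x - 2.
<p,q> = -28/15

Expand the product: p(x)·q(x) = 2*x^4 - 2*x^3 - 4*x^2.
∫_{-1}^{1} of each monomial x^k gives [2/(k+1) if k even, 0 if k odd]. Integrating term-by-term (or equivalently evaluating the antiderivative F(x) = 2*x^5/5 - x^4/2 - 4*x^3/3 at the endpoints):
  F(1) − F(−1) = -43/30 − (13/30) = -28/15.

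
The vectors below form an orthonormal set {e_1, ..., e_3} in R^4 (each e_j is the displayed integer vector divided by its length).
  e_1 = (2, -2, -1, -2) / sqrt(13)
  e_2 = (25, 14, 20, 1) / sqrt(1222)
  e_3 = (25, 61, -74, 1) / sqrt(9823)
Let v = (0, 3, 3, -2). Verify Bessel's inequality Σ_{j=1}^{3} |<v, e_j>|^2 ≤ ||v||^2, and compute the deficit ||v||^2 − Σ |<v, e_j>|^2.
Σ |<v, e_j>|^2 = 2148/209; ||v||^2 = 22; deficit = 2450/209

Write each e_j = u_j / sqrt(<u_j, u_j>) where u_j is the displayed integer vector. Then <v, e_j> = <v, u_j> / sqrt(<u_j, u_j>), so |<v, e_j>|^2 = <v, u_j>^2 / <u_j, u_j>.
Coefficients: <v, e_1> = -5/sqrt(13), <v, e_2> = 100/sqrt(1222), <v, e_3> = -41/sqrt(9823).
Square and sum: Σ |<v, e_j>|^2 = 2148/209.
Compute ||v||^2 = v·v = 22.
Deficit = 22 − 2148/209 = 2450/209 ≥ 0, confirming Bessel's inequality. (The deficit equals ||v − Σ <v,e_j> e_j||^2, the squared distance from v to span{e_j}.)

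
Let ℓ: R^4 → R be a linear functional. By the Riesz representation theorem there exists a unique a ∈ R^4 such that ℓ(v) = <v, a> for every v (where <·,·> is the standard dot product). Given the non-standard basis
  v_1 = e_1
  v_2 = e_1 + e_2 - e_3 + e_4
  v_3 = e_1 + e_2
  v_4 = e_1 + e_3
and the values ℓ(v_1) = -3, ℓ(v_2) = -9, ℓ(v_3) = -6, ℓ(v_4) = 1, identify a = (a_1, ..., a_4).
a = (-3, -3, 4, 1)

Write a = (a_1, ..., a_4) in the standard basis. For each basis vector v_i, ℓ(v_i) = <v_i, a> is a linear equation in the a_j's. Collect the n equations into a matrix system V a = ℓ, where row i of V is v_i (expressed in the standard basis). Since V is invertible (lower-triangular with 1s on the diagonal, up to permutation), solve by back-substitution:
  V =
[[1, 0, 0, 0],
 [1, 1, -1, 1],
 [1, 1, 0, 0],
 [1, 0, 1, 0]]
  V a = (-3, -9, -6, 1)
Solving gives a = (-3, -3, 4, 1).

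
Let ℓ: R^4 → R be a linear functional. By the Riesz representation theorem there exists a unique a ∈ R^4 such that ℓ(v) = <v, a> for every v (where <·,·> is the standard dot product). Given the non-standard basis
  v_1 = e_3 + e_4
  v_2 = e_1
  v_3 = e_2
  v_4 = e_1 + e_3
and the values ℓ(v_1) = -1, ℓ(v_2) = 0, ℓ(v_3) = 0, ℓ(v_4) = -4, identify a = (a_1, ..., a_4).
a = (0, 0, -4, 3)

Write a = (a_1, ..., a_4) in the standard basis. For each basis vector v_i, ℓ(v_i) = <v_i, a> is a linear equation in the a_j's. Collect the n equations into a matrix system V a = ℓ, where row i of V is v_i (expressed in the standard basis). Since V is invertible (lower-triangular with 1s on the diagonal, up to permutation), solve by back-substitution:
  V =
[[0, 0, 1, 1],
 [1, 0, 0, 0],
 [0, 1, 0, 0],
 [1, 0, 1, 0]]
  V a = (-1, 0, 0, -4)
Solving gives a = (0, 0, -4, 3).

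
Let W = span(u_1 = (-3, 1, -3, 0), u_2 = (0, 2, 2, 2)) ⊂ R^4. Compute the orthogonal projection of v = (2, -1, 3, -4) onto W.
proj_W(v) = (156/53, -122/53, 86/53, -70/53)

Set up U = [u_1 | ... | u_2] ∈ R^(4×2). The projector onto W = col(U) is P = U (U^T U)^(-1) U^T.
Compute U^T U =
  [19, -4]
  [-4, 12],
and U^T v = (-16, -4).
Solve U^T U · c = U^T v for the coefficients: c = (-52/53, -35/53). The projection is proj_W(v) = U c.
Check: (v - proj_W(v)) · u_1 = 0  (should be 0).
Check: (v - proj_W(v)) · u_2 = 0  (should be 0).
Result: proj_W(v) = (156/53, -122/53, 86/53, -70/53).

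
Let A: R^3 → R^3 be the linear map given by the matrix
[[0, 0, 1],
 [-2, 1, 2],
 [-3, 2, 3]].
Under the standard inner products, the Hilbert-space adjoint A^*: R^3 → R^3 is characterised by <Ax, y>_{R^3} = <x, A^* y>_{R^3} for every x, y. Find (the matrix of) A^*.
A^* = A^T =
[[0, -2, -3],
 [0, 1, 2],
 [1, 2, 3]]

For real matrices with standard dot products, the defining identity <Ax, y> = <x, A^* y> gives (Ax)^T y = x^T (A^*) y, i.e. x^T A^T y = x^T (A^*) y. Since this holds for all x, y, we must have A^* = A^T. Therefore
A^* =
[[0, -2, -3],
 [0, 1, 2],
 [1, 2, 3]].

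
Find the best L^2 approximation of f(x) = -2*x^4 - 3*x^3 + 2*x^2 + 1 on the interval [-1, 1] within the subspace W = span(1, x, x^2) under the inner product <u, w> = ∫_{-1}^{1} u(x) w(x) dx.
g(x) = 2*x^2/7 - 9*x/5 + 41/35

The best approximation g ∈ W is the orthogonal projection of f onto W. Writing g = a_0 + a_1 x + a_2 x^2, the coefficients solve the normal equations G · a = b where
  G_{ij} = <φ_i, φ_j> and b_i = <f, φ_i>, with φ_0 = 1, φ_1 = x, φ_2 = x^2.
G =
  [2, 0, 2/3]
  [0, 2/3, 0]
  [2/3, 0, 2/5],
b = (38/15, -6/5, 94/105).
Solving gives a_0 = 41/35, a_1 = -9/5, a_2 = 2/7, so
  g(x) = 2*x^2/7 - 9*x/5 + 41/35.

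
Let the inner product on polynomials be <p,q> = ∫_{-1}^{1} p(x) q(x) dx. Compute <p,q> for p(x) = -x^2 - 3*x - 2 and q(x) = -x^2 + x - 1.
<p,q> = 22/5

Expand the product: p(x)·q(x) = x^4 + 2*x^3 + x + 2.
∫_{-1}^{1} of each monomial x^k gives [2/(k+1) if k even, 0 if k odd]. Integrating term-by-term (or equivalently evaluating the antiderivative F(x) = x^5/5 + x^4/2 + x^2/2 + 2*x at the endpoints):
  F(1) − F(−1) = 16/5 − (-6/5) = 22/5.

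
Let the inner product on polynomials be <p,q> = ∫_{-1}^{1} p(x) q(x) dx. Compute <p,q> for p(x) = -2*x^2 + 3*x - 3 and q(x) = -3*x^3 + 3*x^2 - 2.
<p,q> = 8/3

Expand the product: p(x)·q(x) = 6*x^5 - 15*x^4 + 18*x^3 - 5*x^2 - 6*x + 6.
∫_{-1}^{1} of each monomial x^k gives [2/(k+1) if k even, 0 if k odd]. Integrating term-by-term (or equivalently evaluating the antiderivative F(x) = x^6 - 3*x^5 + 9*x^4/2 - 5*x^3/3 - 3*x^2 + 6*x at the endpoints):
  F(1) − F(−1) = 23/6 − (7/6) = 8/3.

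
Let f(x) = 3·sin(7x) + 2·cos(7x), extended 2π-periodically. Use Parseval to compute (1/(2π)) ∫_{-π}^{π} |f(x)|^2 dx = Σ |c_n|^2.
Σ |c_n|^2 = 13/2

Expand |f|^2 and use orthogonality of {sin(nx), cos(mx)} on [-π, π]:
  ∫_{-π}^{π} sin(nx)^2 dx = π, ∫ cos(mx)^2 dx = π, and cross terms integrate to 0.
So ∫_{-π}^{π} f(x)^2 dx = 3^2 · π + 2^2 · π = (9 + 4)π.
Divide by 2π: (9 + 4)/2 = 13/2.
By Parseval, this equals Σ |c_n|^2.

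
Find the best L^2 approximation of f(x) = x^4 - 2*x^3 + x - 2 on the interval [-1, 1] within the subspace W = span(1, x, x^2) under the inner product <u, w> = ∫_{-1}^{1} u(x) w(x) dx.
g(x) = 6*x^2/7 - x/5 - 73/35

The best approximation g ∈ W is the orthogonal projection of f onto W. Writing g = a_0 + a_1 x + a_2 x^2, the coefficients solve the normal equations G · a = b where
  G_{ij} = <φ_i, φ_j> and b_i = <f, φ_i>, with φ_0 = 1, φ_1 = x, φ_2 = x^2.
G =
  [2, 0, 2/3]
  [0, 2/3, 0]
  [2/3, 0, 2/5],
b = (-18/5, -2/15, -22/21).
Solving gives a_0 = -73/35, a_1 = -1/5, a_2 = 6/7, so
  g(x) = 6*x^2/7 - x/5 - 73/35.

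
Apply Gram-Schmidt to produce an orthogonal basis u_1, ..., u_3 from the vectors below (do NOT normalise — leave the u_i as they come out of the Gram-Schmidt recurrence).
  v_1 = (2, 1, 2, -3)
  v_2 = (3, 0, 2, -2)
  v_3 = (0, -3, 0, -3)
Orthogonal basis:
  u_1 = (2, 1, 2, -3)
  u_2 = (11/9, -8/9, 2/9, 2/3)
  u_3 = (-24/25, -78/25, -18/25, -54/25)

Apply the Gram-Schmidt recurrence
  u_1 = v_1
  u_i = v_i − Σ_{j<i} ((v_i · u_j) / (u_j · u_j)) · u_j.

Step by step this gives:
  u_1 = (2, 1, 2, -3)
  u_2 = (11/9, -8/9, 2/9, 2/3)
  u_3 = (-24/25, -78/25, -18/25, -54/25)

Orthogonality check:
  u_2 · u_1 = 0 (should be 0)
  u_3 · u_1 = 0 (should be 0)
  u_3 · u_2 = 0 (should be 0)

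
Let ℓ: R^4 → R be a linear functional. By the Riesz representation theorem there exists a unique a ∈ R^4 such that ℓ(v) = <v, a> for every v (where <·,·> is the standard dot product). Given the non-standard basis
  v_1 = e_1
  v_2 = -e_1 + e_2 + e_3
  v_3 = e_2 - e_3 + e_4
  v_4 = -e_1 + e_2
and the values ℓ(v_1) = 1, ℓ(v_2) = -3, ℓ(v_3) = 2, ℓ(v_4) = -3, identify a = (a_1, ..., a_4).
a = (1, -2, 0, 4)

Write a = (a_1, ..., a_4) in the standard basis. For each basis vector v_i, ℓ(v_i) = <v_i, a> is a linear equation in the a_j's. Collect the n equations into a matrix system V a = ℓ, where row i of V is v_i (expressed in the standard basis). Since V is invertible (lower-triangular with 1s on the diagonal, up to permutation), solve by back-substitution:
  V =
[[1, 0, 0, 0],
 [-1, 1, 1, 0],
 [0, 1, -1, 1],
 [-1, 1, 0, 0]]
  V a = (1, -3, 2, -3)
Solving gives a = (1, -2, 0, 4).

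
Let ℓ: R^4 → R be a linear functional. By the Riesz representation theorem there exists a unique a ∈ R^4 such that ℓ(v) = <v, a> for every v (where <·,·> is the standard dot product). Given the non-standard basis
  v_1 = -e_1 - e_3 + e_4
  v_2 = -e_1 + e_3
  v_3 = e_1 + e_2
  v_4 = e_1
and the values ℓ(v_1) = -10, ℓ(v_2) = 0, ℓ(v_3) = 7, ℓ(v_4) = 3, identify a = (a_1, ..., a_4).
a = (3, 4, 3, -4)

Write a = (a_1, ..., a_4) in the standard basis. For each basis vector v_i, ℓ(v_i) = <v_i, a> is a linear equation in the a_j's. Collect the n equations into a matrix system V a = ℓ, where row i of V is v_i (expressed in the standard basis). Since V is invertible (lower-triangular with 1s on the diagonal, up to permutation), solve by back-substitution:
  V =
[[-1, 0, -1, 1],
 [-1, 0, 1, 0],
 [1, 1, 0, 0],
 [1, 0, 0, 0]]
  V a = (-10, 0, 7, 3)
Solving gives a = (3, 4, 3, -4).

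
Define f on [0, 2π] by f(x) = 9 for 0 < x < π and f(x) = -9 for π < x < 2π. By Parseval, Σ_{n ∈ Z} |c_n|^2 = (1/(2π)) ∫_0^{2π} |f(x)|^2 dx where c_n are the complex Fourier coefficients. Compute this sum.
Σ |c_n|^2 = 81

Parseval equates the L^2 energy of f (normalised by 1/(2π)) with the ℓ^2 sum of its Fourier coefficients: (1/(2π)) ∫_0^{2π} |f|^2 = Σ |c_n|^2.
Compute the left side: (1/(2π)) [∫_0^π 9^2 dx + ∫_π^{2π} (-9)^2 dx] = (1/(2π)) · (81π + 81π) = (81 + 81)/2 = 81.
So Σ_{n ∈ Z} |c_n|^2 = 81.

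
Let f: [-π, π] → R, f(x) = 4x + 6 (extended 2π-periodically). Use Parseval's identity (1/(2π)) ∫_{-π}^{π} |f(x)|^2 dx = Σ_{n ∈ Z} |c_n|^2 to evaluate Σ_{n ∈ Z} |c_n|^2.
Σ |c_n|^2 = 16π^2/3 + 36

Expand and integrate term by term over [-π, π]:
  ∫ (4x)^2 dx = 16·(2π^3/3); ∫ 2·4·(6)·x dx = 0 (odd integrand); ∫ 6^2 dx = 36·2π.
So (1/(2π)) ∫_{-π}^{π} (4x + 6)^2 dx = 16π^2/3 + 36 = 16π^2/3 + 36.
Parseval ⇒ Σ |c_n|^2 = 16π^2/3 + 36.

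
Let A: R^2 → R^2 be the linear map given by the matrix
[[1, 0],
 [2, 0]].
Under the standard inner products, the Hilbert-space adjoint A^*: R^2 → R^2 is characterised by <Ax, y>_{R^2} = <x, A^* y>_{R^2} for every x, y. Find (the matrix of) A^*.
A^* = A^T =
[[1, 2],
 [0, 0]]

For real matrices with standard dot products, the defining identity <Ax, y> = <x, A^* y> gives (Ax)^T y = x^T (A^*) y, i.e. x^T A^T y = x^T (A^*) y. Since this holds for all x, y, we must have A^* = A^T. Therefore
A^* =
[[1, 2],
 [0, 0]].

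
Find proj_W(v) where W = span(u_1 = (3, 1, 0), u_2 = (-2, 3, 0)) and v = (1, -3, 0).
proj_W(v) = (1, -3, 0)

Set up U = [u_1 | ... | u_2] ∈ R^(3×2). The projector onto W = col(U) is P = U (U^T U)^(-1) U^T.
Compute U^T U =
  [10, -3]
  [-3, 13],
and U^T v = (0, -11).
Solve U^T U · c = U^T v for the coefficients: c = (-3/11, -10/11). The projection is proj_W(v) = U c.
Check: (v - proj_W(v)) · u_1 = 0  (should be 0).
Check: (v - proj_W(v)) · u_2 = 0  (should be 0).
Result: proj_W(v) = (1, -3, 0).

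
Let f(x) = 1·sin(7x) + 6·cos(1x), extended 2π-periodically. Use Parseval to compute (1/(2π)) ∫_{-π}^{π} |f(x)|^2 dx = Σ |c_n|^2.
Σ |c_n|^2 = 37/2

Expand |f|^2 and use orthogonality of {sin(nx), cos(mx)} on [-π, π]:
  ∫_{-π}^{π} sin(nx)^2 dx = π, ∫ cos(mx)^2 dx = π, and cross terms integrate to 0.
So ∫_{-π}^{π} f(x)^2 dx = 1^2 · π + 6^2 · π = (1 + 36)π.
Divide by 2π: (1 + 36)/2 = 37/2.
By Parseval, this equals Σ |c_n|^2.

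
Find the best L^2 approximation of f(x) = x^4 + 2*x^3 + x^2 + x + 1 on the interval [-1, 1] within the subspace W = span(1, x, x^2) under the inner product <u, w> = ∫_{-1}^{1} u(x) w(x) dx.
g(x) = 13*x^2/7 + 11*x/5 + 32/35

The best approximation g ∈ W is the orthogonal projection of f onto W. Writing g = a_0 + a_1 x + a_2 x^2, the coefficients solve the normal equations G · a = b where
  G_{ij} = <φ_i, φ_j> and b_i = <f, φ_i>, with φ_0 = 1, φ_1 = x, φ_2 = x^2.
G =
  [2, 0, 2/3]
  [0, 2/3, 0]
  [2/3, 0, 2/5],
b = (46/15, 22/15, 142/105).
Solving gives a_0 = 32/35, a_1 = 11/5, a_2 = 13/7, so
  g(x) = 13*x^2/7 + 11*x/5 + 32/35.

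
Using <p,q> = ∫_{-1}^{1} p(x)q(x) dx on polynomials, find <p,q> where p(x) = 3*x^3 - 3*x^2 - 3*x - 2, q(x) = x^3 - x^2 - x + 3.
<p,q> = -1576/105

Expand the product: p(x)·q(x) = 3*x^6 - 6*x^5 - 3*x^4 + 13*x^3 - 4*x^2 - 7*x - 6.
∫_{-1}^{1} of each monomial x^k gives [2/(k+1) if k even, 0 if k odd]. Integrating term-by-term (or equivalently evaluating the antiderivative F(x) = 3*x^7/7 - x^6 - 3*x^5/5 + 13*x^4/4 - 4*x^3/3 - 7*x^2/2 - 6*x at the endpoints):
  F(1) − F(−1) = -3677/420 − (2627/420) = -1576/105.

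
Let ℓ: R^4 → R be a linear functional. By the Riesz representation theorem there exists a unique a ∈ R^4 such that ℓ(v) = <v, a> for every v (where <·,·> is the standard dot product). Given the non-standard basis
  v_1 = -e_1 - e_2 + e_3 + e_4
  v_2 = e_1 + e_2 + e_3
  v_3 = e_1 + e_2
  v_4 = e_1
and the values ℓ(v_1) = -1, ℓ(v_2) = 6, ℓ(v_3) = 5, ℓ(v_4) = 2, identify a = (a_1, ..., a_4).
a = (2, 3, 1, 3)

Write a = (a_1, ..., a_4) in the standard basis. For each basis vector v_i, ℓ(v_i) = <v_i, a> is a linear equation in the a_j's. Collect the n equations into a matrix system V a = ℓ, where row i of V is v_i (expressed in the standard basis). Since V is invertible (lower-triangular with 1s on the diagonal, up to permutation), solve by back-substitution:
  V =
[[-1, -1, 1, 1],
 [1, 1, 1, 0],
 [1, 1, 0, 0],
 [1, 0, 0, 0]]
  V a = (-1, 6, 5, 2)
Solving gives a = (2, 3, 1, 3).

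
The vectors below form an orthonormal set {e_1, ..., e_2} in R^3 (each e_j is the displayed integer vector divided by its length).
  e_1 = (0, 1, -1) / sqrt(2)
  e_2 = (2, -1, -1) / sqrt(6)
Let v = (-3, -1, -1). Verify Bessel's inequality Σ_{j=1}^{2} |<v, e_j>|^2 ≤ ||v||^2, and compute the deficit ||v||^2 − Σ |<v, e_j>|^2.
Σ |<v, e_j>|^2 = 8/3; ||v||^2 = 11; deficit = 25/3

Write each e_j = u_j / sqrt(<u_j, u_j>) where u_j is the displayed integer vector. Then <v, e_j> = <v, u_j> / sqrt(<u_j, u_j>), so |<v, e_j>|^2 = <v, u_j>^2 / <u_j, u_j>.
Coefficients: <v, e_1> = 0/sqrt(2), <v, e_2> = -4/sqrt(6).
Square and sum: Σ |<v, e_j>|^2 = 8/3.
Compute ||v||^2 = v·v = 11.
Deficit = 11 − 8/3 = 25/3 ≥ 0, confirming Bessel's inequality. (The deficit equals ||v − Σ <v,e_j> e_j||^2, the squared distance from v to span{e_j}.)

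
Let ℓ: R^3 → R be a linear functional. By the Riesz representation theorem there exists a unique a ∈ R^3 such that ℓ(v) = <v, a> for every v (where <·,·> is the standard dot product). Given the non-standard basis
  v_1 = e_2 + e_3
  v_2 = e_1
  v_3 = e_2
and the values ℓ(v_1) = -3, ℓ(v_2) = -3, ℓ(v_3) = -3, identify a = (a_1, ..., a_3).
a = (-3, -3, 0)

Write a = (a_1, ..., a_3) in the standard basis. For each basis vector v_i, ℓ(v_i) = <v_i, a> is a linear equation in the a_j's. Collect the n equations into a matrix system V a = ℓ, where row i of V is v_i (expressed in the standard basis). Since V is invertible (lower-triangular with 1s on the diagonal, up to permutation), solve by back-substitution:
  V =
[[0, 1, 1],
 [1, 0, 0],
 [0, 1, 0]]
  V a = (-3, -3, -3)
Solving gives a = (-3, -3, 0).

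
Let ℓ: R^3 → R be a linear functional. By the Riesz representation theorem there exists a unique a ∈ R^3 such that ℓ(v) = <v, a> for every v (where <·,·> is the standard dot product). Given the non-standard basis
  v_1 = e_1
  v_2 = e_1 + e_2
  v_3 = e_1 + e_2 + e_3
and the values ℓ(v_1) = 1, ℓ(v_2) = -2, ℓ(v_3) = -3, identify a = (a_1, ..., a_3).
a = (1, -3, -1)

Write a = (a_1, ..., a_3) in the standard basis. For each basis vector v_i, ℓ(v_i) = <v_i, a> is a linear equation in the a_j's. Collect the n equations into a matrix system V a = ℓ, where row i of V is v_i (expressed in the standard basis). Since V is invertible (lower-triangular with 1s on the diagonal, up to permutation), solve by back-substitution:
  V =
[[1, 0, 0],
 [1, 1, 0],
 [1, 1, 1]]
  V a = (1, -2, -3)
Solving gives a = (1, -3, -1).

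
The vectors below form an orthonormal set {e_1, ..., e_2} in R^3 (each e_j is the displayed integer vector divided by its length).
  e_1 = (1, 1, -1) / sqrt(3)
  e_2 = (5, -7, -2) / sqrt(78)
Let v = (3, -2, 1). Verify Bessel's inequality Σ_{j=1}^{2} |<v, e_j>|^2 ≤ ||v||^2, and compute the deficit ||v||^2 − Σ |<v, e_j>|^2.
Σ |<v, e_j>|^2 = 243/26; ||v||^2 = 14; deficit = 121/26

Write each e_j = u_j / sqrt(<u_j, u_j>) where u_j is the displayed integer vector. Then <v, e_j> = <v, u_j> / sqrt(<u_j, u_j>), so |<v, e_j>|^2 = <v, u_j>^2 / <u_j, u_j>.
Coefficients: <v, e_1> = 0/sqrt(3), <v, e_2> = 27/sqrt(78).
Square and sum: Σ |<v, e_j>|^2 = 243/26.
Compute ||v||^2 = v·v = 14.
Deficit = 14 − 243/26 = 121/26 ≥ 0, confirming Bessel's inequality. (The deficit equals ||v − Σ <v,e_j> e_j||^2, the squared distance from v to span{e_j}.)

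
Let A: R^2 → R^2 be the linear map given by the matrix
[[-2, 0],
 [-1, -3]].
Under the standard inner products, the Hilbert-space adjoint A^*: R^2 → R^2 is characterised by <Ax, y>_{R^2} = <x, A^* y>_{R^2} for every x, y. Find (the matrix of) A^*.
A^* = A^T =
[[-2, -1],
 [0, -3]]

For real matrices with standard dot products, the defining identity <Ax, y> = <x, A^* y> gives (Ax)^T y = x^T (A^*) y, i.e. x^T A^T y = x^T (A^*) y. Since this holds for all x, y, we must have A^* = A^T. Therefore
A^* =
[[-2, -1],
 [0, -3]].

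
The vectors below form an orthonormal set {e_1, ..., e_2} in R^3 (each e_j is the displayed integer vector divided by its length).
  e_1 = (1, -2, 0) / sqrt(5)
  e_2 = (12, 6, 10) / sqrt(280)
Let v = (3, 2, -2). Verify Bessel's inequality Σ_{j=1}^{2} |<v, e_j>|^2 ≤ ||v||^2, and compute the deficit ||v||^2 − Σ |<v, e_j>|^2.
Σ |<v, e_j>|^2 = 3; ||v||^2 = 17; deficit = 14

Write each e_j = u_j / sqrt(<u_j, u_j>) where u_j is the displayed integer vector. Then <v, e_j> = <v, u_j> / sqrt(<u_j, u_j>), so |<v, e_j>|^2 = <v, u_j>^2 / <u_j, u_j>.
Coefficients: <v, e_1> = -1/sqrt(5), <v, e_2> = 28/sqrt(280).
Square and sum: Σ |<v, e_j>|^2 = 3.
Compute ||v||^2 = v·v = 17.
Deficit = 17 − 3 = 14 ≥ 0, confirming Bessel's inequality. (The deficit equals ||v − Σ <v,e_j> e_j||^2, the squared distance from v to span{e_j}.)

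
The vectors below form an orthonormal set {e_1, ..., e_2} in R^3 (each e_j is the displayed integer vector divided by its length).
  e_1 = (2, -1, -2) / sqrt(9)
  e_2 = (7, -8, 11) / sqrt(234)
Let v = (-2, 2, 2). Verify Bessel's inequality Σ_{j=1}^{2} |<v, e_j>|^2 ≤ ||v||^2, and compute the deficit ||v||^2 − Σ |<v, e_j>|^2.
Σ |<v, e_j>|^2 = 148/13; ||v||^2 = 12; deficit = 8/13

Write each e_j = u_j / sqrt(<u_j, u_j>) where u_j is the displayed integer vector. Then <v, e_j> = <v, u_j> / sqrt(<u_j, u_j>), so |<v, e_j>|^2 = <v, u_j>^2 / <u_j, u_j>.
Coefficients: <v, e_1> = -10/sqrt(9), <v, e_2> = -8/sqrt(234).
Square and sum: Σ |<v, e_j>|^2 = 148/13.
Compute ||v||^2 = v·v = 12.
Deficit = 12 − 148/13 = 8/13 ≥ 0, confirming Bessel's inequality. (The deficit equals ||v − Σ <v,e_j> e_j||^2, the squared distance from v to span{e_j}.)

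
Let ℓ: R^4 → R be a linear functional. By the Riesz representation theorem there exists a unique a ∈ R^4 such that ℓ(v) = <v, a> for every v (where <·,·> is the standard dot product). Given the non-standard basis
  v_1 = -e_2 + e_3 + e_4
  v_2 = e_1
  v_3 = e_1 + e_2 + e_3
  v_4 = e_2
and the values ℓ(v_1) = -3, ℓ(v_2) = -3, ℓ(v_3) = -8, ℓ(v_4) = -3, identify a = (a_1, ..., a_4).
a = (-3, -3, -2, -4)

Write a = (a_1, ..., a_4) in the standard basis. For each basis vector v_i, ℓ(v_i) = <v_i, a> is a linear equation in the a_j's. Collect the n equations into a matrix system V a = ℓ, where row i of V is v_i (expressed in the standard basis). Since V is invertible (lower-triangular with 1s on the diagonal, up to permutation), solve by back-substitution:
  V =
[[0, -1, 1, 1],
 [1, 0, 0, 0],
 [1, 1, 1, 0],
 [0, 1, 0, 0]]
  V a = (-3, -3, -8, -3)
Solving gives a = (-3, -3, -2, -4).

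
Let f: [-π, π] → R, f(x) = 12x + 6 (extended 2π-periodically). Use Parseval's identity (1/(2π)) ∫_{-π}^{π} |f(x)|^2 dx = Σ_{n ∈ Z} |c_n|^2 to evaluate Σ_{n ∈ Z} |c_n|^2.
Σ |c_n|^2 = 48π^2 + 36

Expand and integrate term by term over [-π, π]:
  ∫ (12x)^2 dx = 144·(2π^3/3); ∫ 2·12·(6)·x dx = 0 (odd integrand); ∫ 6^2 dx = 36·2π.
So (1/(2π)) ∫_{-π}^{π} (12x + 6)^2 dx = 144π^2/3 + 36 = 48π^2 + 36.
Parseval ⇒ Σ |c_n|^2 = 48π^2 + 36.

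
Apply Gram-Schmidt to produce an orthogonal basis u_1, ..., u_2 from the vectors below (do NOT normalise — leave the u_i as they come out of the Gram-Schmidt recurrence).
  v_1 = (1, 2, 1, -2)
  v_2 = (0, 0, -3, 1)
Orthogonal basis:
  u_1 = (1, 2, 1, -2)
  u_2 = (1/2, 1, -5/2, 0)

Apply the Gram-Schmidt recurrence
  u_1 = v_1
  u_i = v_i − Σ_{j<i} ((v_i · u_j) / (u_j · u_j)) · u_j.

Step by step this gives:
  u_1 = (1, 2, 1, -2)
  u_2 = (1/2, 1, -5/2, 0)

Orthogonality check:
  u_2 · u_1 = 0 (should be 0)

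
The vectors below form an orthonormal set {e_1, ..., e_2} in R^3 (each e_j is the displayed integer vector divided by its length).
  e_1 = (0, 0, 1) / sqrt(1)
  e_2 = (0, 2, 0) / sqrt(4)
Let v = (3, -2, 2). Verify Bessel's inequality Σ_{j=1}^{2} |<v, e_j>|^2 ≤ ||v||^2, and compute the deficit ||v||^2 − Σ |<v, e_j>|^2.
Σ |<v, e_j>|^2 = 8; ||v||^2 = 17; deficit = 9

Write each e_j = u_j / sqrt(<u_j, u_j>) where u_j is the displayed integer vector. Then <v, e_j> = <v, u_j> / sqrt(<u_j, u_j>), so |<v, e_j>|^2 = <v, u_j>^2 / <u_j, u_j>.
Coefficients: <v, e_1> = 2/sqrt(1), <v, e_2> = -4/sqrt(4).
Square and sum: Σ |<v, e_j>|^2 = 8.
Compute ||v||^2 = v·v = 17.
Deficit = 17 − 8 = 9 ≥ 0, confirming Bessel's inequality. (The deficit equals ||v − Σ <v,e_j> e_j||^2, the squared distance from v to span{e_j}.)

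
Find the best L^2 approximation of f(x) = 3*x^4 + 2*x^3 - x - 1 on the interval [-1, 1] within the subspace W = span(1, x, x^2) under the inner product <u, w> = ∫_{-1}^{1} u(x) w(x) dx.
g(x) = 18*x^2/7 + x/5 - 44/35

The best approximation g ∈ W is the orthogonal projection of f onto W. Writing g = a_0 + a_1 x + a_2 x^2, the coefficients solve the normal equations G · a = b where
  G_{ij} = <φ_i, φ_j> and b_i = <f, φ_i>, with φ_0 = 1, φ_1 = x, φ_2 = x^2.
G =
  [2, 0, 2/3]
  [0, 2/3, 0]
  [2/3, 0, 2/5],
b = (-4/5, 2/15, 4/21).
Solving gives a_0 = -44/35, a_1 = 1/5, a_2 = 18/7, so
  g(x) = 18*x^2/7 + x/5 - 44/35.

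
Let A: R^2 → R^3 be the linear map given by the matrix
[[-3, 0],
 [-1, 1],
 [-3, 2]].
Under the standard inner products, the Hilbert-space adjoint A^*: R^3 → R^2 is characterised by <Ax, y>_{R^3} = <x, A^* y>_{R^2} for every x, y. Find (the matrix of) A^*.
A^* = A^T =
[[-3, -1, -3],
 [0, 1, 2]]

For real matrices with standard dot products, the defining identity <Ax, y> = <x, A^* y> gives (Ax)^T y = x^T (A^*) y, i.e. x^T A^T y = x^T (A^*) y. Since this holds for all x, y, we must have A^* = A^T. Therefore
A^* =
[[-3, -1, -3],
 [0, 1, 2]].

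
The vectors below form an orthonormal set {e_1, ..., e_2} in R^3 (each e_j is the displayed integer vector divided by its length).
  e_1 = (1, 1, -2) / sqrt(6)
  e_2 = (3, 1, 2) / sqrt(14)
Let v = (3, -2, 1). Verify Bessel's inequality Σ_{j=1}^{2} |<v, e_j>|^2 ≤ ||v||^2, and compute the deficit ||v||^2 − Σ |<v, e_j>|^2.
Σ |<v, e_j>|^2 = 125/21; ||v||^2 = 14; deficit = 169/21

Write each e_j = u_j / sqrt(<u_j, u_j>) where u_j is the displayed integer vector. Then <v, e_j> = <v, u_j> / sqrt(<u_j, u_j>), so |<v, e_j>|^2 = <v, u_j>^2 / <u_j, u_j>.
Coefficients: <v, e_1> = -1/sqrt(6), <v, e_2> = 9/sqrt(14).
Square and sum: Σ |<v, e_j>|^2 = 125/21.
Compute ||v||^2 = v·v = 14.
Deficit = 14 − 125/21 = 169/21 ≥ 0, confirming Bessel's inequality. (The deficit equals ||v − Σ <v,e_j> e_j||^2, the squared distance from v to span{e_j}.)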